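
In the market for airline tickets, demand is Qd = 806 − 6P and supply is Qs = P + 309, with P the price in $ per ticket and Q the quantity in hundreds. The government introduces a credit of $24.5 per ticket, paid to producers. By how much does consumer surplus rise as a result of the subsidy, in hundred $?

Consumer surplus rises by $1366.75 hundred.

Without the subsidy, 806 − 6P = P + 309 gives 7P = 497, so P* = $71 and Q* = 380.
With a per-unit subsidy paid to producers, each receives P + 24.5 per unit sold, so supply becomes Qs = (P + 24.5) + 309.
New equilibrium: consumers pay $67.5, producers receive $92, Q = 401. (Wedge: Pb − Ps = −24.5.)
ΔCS is the trapezoid between Q = 401 and Q = 380 of height $3.5: ½ · (380 + 401) · 3.5 = $1366.75.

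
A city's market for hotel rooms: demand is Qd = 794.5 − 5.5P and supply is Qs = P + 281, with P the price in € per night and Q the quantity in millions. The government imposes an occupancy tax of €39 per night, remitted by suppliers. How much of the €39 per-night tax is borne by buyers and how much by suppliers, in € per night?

Before the tax: set 794.5 − 5.5P = P + 281 → P* = €79, Q* = 360.
With the tax collected from suppliers, supply shifts: Qs = (P − 39) + 281.
New equilibrium: buyers pay €85, suppliers receive €46, Q = 327. (Wedge: Pb − Ps = 39.)
Burden on buyers: €6; on suppliers: €33. (They sum to €39.)

Buyers bear €6 per night; suppliers bear €33 per night.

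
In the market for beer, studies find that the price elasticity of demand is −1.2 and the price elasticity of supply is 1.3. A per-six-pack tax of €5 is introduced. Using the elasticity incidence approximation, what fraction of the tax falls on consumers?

Incidence ratio: consumers' share ≈ εs / (εs + |εd|) = 1.3 / (1.3 + 1.2) = 0.52.
Supply is the more elastic side, so consumers bear the larger share.

Consumers' share ≈ 0.52.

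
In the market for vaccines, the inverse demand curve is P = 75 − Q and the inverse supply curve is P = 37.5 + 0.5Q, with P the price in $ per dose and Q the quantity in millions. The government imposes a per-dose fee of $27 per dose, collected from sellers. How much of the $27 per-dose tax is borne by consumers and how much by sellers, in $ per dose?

Consumers bear $18 per dose; sellers bear $9 per dose.

Inverting to Q(P) form: Qd = 75 − P; Qs = 2P − 75.
Without the tax, 75 − P = 2P − 75 gives 3P = 150, so P* = $50 and Q* = 25.
With the tax collected from sellers, supply shifts: Qs = 2(P − 27) − 75.
New equilibrium: consumers pay $68, sellers receive $41, Q = 7. (Wedge: Pb − Ps = 27.)
Burden on consumers: $18; on sellers: $9. (They sum to $27.)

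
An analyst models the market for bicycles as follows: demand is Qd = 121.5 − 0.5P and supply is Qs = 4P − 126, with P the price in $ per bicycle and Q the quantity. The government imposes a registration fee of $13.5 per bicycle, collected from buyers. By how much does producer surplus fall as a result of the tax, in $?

Producer surplus falls by $136.5.

Without the tax, 121.5 − 0.5P = 4P − 126 gives 4.5P = 247.5, so P* = $55 and Q* = 94.
With the tax collected from buyers, demand (in seller-price terms) shifts: Qd = 121.5 − 0.5(P + 13.5).
New equilibrium: buyers pay $67, suppliers receive $53.5, Q = 88. (Wedge: Pb − Ps = 13.5.)
ΔPS is the trapezoid between Q = 88 and Q = 94 of height $1.5: ½ · (94 + 88) · 1.5 = $136.5.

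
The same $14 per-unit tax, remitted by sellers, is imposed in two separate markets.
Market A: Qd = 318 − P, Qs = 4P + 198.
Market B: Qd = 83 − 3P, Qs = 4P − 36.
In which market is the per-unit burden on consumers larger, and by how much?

Market A, by $3.2.

Market A: pre-tax P* = $24, Q* = 294; post-tax Q = 282.8; per-unit burden on consumers = $11.2.
Market B: pre-tax P* = $17, Q* = 32; post-tax Q = 8; per-unit burden on consumers = $8.
Difference: $11.2 vs $8 → market A is larger by $3.2.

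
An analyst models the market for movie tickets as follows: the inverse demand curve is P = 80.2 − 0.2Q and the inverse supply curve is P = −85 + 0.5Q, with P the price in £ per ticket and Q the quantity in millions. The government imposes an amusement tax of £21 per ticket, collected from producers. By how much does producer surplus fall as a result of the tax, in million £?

Producer surplus falls by £3315 million.

Rewrite in direct form: Qd = 401 − 5P and Qs = 2P + 170.
Without the tax, 401 − 5P = 2P + 170 gives 7P = 231, so P* = £33 and Q* = 236.
With the tax collected from producers, supply shifts: Qs = 2(P − 21) + 170.
New equilibrium: consumers pay £39, producers receive £18, Q = 206. (Wedge: Pb − Ps = 21.)
ΔPS is the trapezoid between Q = 206 and Q = 236 of height £15: ½ · (236 + 206) · 15 = £3315.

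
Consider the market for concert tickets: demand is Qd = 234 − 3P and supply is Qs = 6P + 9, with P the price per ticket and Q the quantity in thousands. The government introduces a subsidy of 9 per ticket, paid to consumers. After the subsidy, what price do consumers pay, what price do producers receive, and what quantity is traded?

Consumers pay 19; producers receive 28; quantity = 177.

Without the subsidy, 234 − 3P = 6P + 9 gives 9P = 225, so P* = 25 and Q* = 159.
With a per-unit subsidy paid to consumers, each effectively pays P − 9, so demand becomes Qd = 234 − 3(P − 9).
New equilibrium: consumers pay 19, producers receive 28, Q = 177. (Wedge: Pb − Ps = −9.)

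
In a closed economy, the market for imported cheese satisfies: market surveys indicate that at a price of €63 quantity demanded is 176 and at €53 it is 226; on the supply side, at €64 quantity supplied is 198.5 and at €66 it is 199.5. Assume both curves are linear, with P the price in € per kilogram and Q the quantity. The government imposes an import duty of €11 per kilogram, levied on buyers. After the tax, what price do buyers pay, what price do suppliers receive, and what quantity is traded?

Demand slope: (226 − 176)/(53 − 63) = -5, so Qd = 491 − 5P.
Supply slope: (199.5 − 198.5)/(66 − 64) = 0.5, so Qs = 0.5P + 166.5.
Before the tax: set 491 − 5P = 0.5P + 166.5 → P* = €59, Q* = 196.
With the tax collected from buyers, demand (in seller-price terms) shifts: Qd = 491 − 5(P + 11).
Solving gives Q = 191 with buyers paying €60 and suppliers receiving €49 (the €11 wedge).
The less price-elastic side of the market bears the larger share of a per-unit tax.

Buyers pay €60; suppliers receive €49; quantity = 191.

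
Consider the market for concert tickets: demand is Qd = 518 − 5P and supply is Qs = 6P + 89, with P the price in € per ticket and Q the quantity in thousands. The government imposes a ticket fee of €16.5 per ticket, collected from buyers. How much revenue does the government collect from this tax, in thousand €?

Tax revenue = €4587 thousand.

Without the tax, 518 − 5P = 6P + 89 gives 11P = 429, so P* = €39 and Q* = 323.
With the tax collected from buyers, demand (in seller-price terms) shifts: Qd = 518 − 5(P + 16.5).
New equilibrium: buyers pay €48, producers receive €31.5, Q = 278. (Wedge: Pb − Ps = 16.5.)
Revenue = t · Q = 16.5 · 278 = €4587.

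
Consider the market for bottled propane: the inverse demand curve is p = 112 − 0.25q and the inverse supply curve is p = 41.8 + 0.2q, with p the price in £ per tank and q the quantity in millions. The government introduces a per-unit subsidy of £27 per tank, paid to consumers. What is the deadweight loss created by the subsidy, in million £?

Deadweight loss = £810 million.

Rewrite in direct form: qd = 448 − 4p and qs = 5p − 209.
Before the subsidy: set 448 − 4p = 5p − 209 → p* = £73, q* = 156.
With a per-unit subsidy paid to consumers, each effectively pays p − 27, so demand becomes qd = 448 − 4(p − 27).
New equilibrium: consumers pay £58, sellers receive £85, q = 216. (Wedge: pb − ps = −27.)
Quantity rises by |ΔQ| = |156 − 216| = 60.
DWL = ½ · t · |ΔQ| = ½ · 27 · 60 = £810.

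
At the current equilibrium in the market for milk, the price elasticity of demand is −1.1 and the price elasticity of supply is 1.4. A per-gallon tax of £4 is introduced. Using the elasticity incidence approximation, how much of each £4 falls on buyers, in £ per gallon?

Incidence ratio: buyers' share ≈ εs / (εs + |εd|) = 1.4 / (1.4 + 1.1) = 0.56.
So buyers bear ≈ 0.56 × £4 = £2.24; sellers bear £1.76.

Buyers bear ≈ £2.24 per gallon.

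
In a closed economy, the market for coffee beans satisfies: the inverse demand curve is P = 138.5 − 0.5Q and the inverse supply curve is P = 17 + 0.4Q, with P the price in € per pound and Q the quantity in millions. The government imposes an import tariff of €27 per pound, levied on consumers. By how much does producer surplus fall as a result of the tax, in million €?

Producer surplus falls by €1440 million.

Rewrite in direct form: Qd = 277 − 2P and Qs = 2.5P − 42.5.
Without the tax, 277 − 2P = 2.5P − 42.5 gives 4.5P = 319.5, so P* = €71 and Q* = 135.
With the tax collected from consumers, demand (in seller-price terms) shifts: Qd = 277 − 2(P + 27).
New equilibrium: consumers pay €86, sellers receive €59, Q = 105. (Wedge: Pb − Ps = 27.)
ΔPS is the trapezoid between Q = 105 and Q = 135 of height €12: ½ · (135 + 105) · 12 = €1440.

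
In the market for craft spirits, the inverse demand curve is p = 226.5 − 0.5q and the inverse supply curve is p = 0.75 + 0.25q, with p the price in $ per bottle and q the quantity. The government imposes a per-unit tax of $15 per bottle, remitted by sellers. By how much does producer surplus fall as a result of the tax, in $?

Producer surplus falls by $1455.

Inverting to q(p) form: qd = 453 − 2p; qs = 4p − 3.
Before the tax: set 453 − 2p = 4p − 3 → p* = $76, q* = 301.
With the tax collected from sellers, supply shifts: qs = 4(p − 15) − 3.
New equilibrium: consumers pay $86, sellers receive $71, q = 281. (Wedge: pb − ps = 15.)
ΔPS is the trapezoid between Q = 281 and Q = 301 of height $5: ½ · (301 + 281) · 5 = $1455.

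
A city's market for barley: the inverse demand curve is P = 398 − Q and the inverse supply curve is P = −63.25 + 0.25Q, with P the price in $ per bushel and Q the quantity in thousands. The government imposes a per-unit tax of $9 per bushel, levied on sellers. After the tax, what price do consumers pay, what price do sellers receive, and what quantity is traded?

Consumers pay $36.2; sellers receive $27.2; quantity = 361.8.

Rewrite in direct form: Qd = 398 − P and Qs = 4P + 253.
Without the tax, 398 − P = 4P + 253 gives 5P = 145, so P* = $29 and Q* = 369.
With the tax collected from sellers, supply shifts: Qs = 4(P − 9) + 253.
Solving gives Q = 361.8 with consumers paying $36.2 and sellers receiving $27.2 (the $9 wedge).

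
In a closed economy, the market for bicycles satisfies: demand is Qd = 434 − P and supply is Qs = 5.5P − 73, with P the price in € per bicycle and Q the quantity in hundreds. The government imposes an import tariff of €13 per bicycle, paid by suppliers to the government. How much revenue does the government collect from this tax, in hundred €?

Tax revenue = €4485 hundred.

Without the tax, 434 − P = 5.5P − 73 gives 6.5P = 507, so P* = €78 and Q* = 356.
With the tax collected from suppliers, supply shifts: Qs = 5.5(P − 13) − 73.
New equilibrium: consumers pay €89, suppliers receive €76, Q = 345. (Wedge: Pb − Ps = 13.)
Revenue = t · Q = 13 · 345 = €4485.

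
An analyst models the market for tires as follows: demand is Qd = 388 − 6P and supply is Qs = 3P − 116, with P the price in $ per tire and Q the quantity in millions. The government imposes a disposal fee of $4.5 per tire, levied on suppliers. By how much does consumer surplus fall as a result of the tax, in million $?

Consumer surplus falls by $71.25 million.

Without the tax, 388 − 6P = 3P − 116 gives 9P = 504, so P* = $56 and Q* = 52.
With the tax collected from suppliers, supply shifts: Qs = 3(P − 4.5) − 116.
New equilibrium: buyers pay $57.5, suppliers receive $53, Q = 43. (Wedge: Pb − Ps = 4.5.)
ΔCS is the trapezoid between Q = 43 and Q = 52 of height $1.5: ½ · (52 + 43) · 1.5 = $71.25.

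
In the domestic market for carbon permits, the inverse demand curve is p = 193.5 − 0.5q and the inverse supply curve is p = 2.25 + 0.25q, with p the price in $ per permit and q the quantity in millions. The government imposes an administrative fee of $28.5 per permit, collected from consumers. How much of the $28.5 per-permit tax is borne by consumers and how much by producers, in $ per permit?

Consumers bear $19 per permit; producers bear $9.5 per permit.

Rewrite in direct form: qd = 387 − 2p and qs = 4p − 9.
Without the tax, 387 − 2p = 4p − 9 gives 6p = 396, so p* = $66 and q* = 255.
With the tax collected from consumers, demand (in seller-price terms) shifts: qd = 387 − 2(p + 28.5).
New equilibrium: consumers pay $85, producers receive $56.5, q = 217. (Wedge: pb − ps = 28.5.)
Burden on consumers: $19; on producers: $9.5. (They sum to $28.5.)
The less price-elastic side of the market bears the larger share of a per-unit tax.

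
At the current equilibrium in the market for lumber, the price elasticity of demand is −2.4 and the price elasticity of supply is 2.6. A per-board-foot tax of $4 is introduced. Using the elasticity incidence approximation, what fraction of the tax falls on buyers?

Incidence ratio: buyers' share ≈ εs / (εs + |εd|) = 2.6 / (2.6 + 2.4) = 0.52.
Supply is the more elastic side, so buyers bear the larger share.

Buyers' share ≈ 0.52.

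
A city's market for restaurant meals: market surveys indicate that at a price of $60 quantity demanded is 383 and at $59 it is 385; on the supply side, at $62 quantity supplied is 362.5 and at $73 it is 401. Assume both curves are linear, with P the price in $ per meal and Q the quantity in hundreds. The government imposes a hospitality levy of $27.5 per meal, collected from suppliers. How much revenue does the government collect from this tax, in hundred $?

Demand slope: (385 − 383)/(59 − 60) = -2, so Qd = 503 − 2P.
Supply slope: (401 − 362.5)/(73 − 62) = 3.5, so Qs = 3.5P + 145.5.
Before the tax: set 503 − 2P = 3.5P + 145.5 → P* = $65, Q* = 373.
With the tax collected from suppliers, supply shifts: Qs = 3.5(P − 27.5) + 145.5.
New equilibrium: buyers pay $82.5, suppliers receive $55, Q = 338. (Wedge: Pb − Ps = 27.5.)
Revenue = t · Q = 27.5 · 338 = $9295.

Tax revenue = $9295 hundred.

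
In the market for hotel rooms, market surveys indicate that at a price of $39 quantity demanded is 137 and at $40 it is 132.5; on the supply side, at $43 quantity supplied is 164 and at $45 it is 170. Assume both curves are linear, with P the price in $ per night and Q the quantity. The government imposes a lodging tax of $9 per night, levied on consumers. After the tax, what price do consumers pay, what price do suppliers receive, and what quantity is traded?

Consumers pay $40.6; suppliers receive $31.6; quantity = 129.8.

Demand slope: (132.5 − 137)/(40 − 39) = -4.5, so Qd = 312.5 − 4.5P.
Supply slope: (170 − 164)/(45 − 43) = 3, so Qs = 3P + 35.
Before the tax: set 312.5 − 4.5P = 3P + 35 → P* = $37, Q* = 146.
With the tax collected from consumers, demand (in seller-price terms) shifts: Qd = 312.5 − 4.5(P + 9).
Solving gives Q = 129.8 with consumers paying $40.6 and suppliers receiving $31.6 (the $9 wedge).
The less price-elastic side of the market bears the larger share of a per-unit tax.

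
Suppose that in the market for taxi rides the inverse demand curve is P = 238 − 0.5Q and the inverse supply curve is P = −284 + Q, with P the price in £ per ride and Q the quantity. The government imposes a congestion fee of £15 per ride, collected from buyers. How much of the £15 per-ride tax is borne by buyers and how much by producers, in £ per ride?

Inverting to Q(P) form: Qd = 476 − 2P; Qs = P + 284.
Without the tax, 476 − 2P = P + 284 gives 3P = 192, so P* = £64 and Q* = 348.
With the tax collected from buyers, demand (in seller-price terms) shifts: Qd = 476 − 2(P + 15).
Solving gives Q = 338 with buyers paying £69 and producers receiving £54 (the £15 wedge).
Burden on buyers: £5; on producers: £10. (They sum to £15.)
The less price-elastic side of the market bears the larger share of a per-unit tax.

Buyers bear £5 per ride; producers bear £10 per ride.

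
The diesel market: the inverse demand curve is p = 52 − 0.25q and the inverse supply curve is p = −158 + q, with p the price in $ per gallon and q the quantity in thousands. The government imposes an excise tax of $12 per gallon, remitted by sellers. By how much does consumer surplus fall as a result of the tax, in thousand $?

Inverting to q(p) form: qd = 208 − 4p; qs = p + 158.
Before the tax: set 208 − 4p = p + 158 → p* = $10, q* = 168.
With the tax collected from sellers, supply shifts: qs = (p − 12) + 158.
New equilibrium: consumers pay $12.4, sellers receive $0.4, q = 158.4. (Wedge: pb − ps = 12.)
ΔCS is the trapezoid between Q = 158.4 and Q = 168 of height $2.4: ½ · (168 + 158.4) · 2.4 = $391.68.

Consumer surplus falls by $391.68 thousand.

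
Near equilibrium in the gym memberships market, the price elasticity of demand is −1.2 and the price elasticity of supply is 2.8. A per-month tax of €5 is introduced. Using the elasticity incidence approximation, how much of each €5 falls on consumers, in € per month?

Incidence ratio: consumers' share ≈ εs / (εs + |εd|) = 2.8 / (2.8 + 1.2) = 0.7.
So consumers bear ≈ 0.7 × €5 = €3.5; suppliers bear €1.5.

Consumers bear ≈ €3.5 per month.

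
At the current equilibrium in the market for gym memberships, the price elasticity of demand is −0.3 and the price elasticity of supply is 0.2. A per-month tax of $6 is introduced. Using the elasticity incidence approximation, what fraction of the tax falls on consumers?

Incidence ratio: consumers' share ≈ εs / (εs + |εd|) = 0.2 / (0.2 + 0.3) = 0.4.
Supply is the less elastic side, so consumers bear the smaller share.

Consumers' share ≈ 0.4.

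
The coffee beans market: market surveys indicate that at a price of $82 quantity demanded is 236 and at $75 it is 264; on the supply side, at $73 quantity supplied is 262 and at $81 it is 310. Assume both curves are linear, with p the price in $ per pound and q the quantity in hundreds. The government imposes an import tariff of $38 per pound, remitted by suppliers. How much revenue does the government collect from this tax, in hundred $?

Tax revenue = $6718.4 hundred.

Demand slope: (264 − 236)/(75 − 82) = -4, so qd = 564 − 4p.
Supply slope: (310 − 262)/(81 − 73) = 6, so qs = 6p − 176.
Without the tax, 564 − 4p = 6p − 176 gives 10p = 740, so p* = $74 and q* = 268.
With the tax collected from suppliers, supply shifts: qs = 6(p − 38) − 176.
Solving gives q = 176.8 with consumers paying $96.8 and suppliers receiving $58.8 (the $38 wedge).
Revenue = t · Q = 38 · 176.8 = $6718.4.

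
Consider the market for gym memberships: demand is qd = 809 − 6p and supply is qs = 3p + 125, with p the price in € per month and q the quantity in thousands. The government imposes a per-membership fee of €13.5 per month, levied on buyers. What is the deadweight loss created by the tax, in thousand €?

Deadweight loss = €182.25 thousand.

Without the tax, 809 − 6p = 3p + 125 gives 9p = 684, so p* = €76 and q* = 353.
With the tax collected from buyers, demand (in seller-price terms) shifts: qd = 809 − 6(p + 13.5).
Solving gives q = 326 with buyers paying €80.5 and suppliers receiving €67 (the €13.5 wedge).
Quantity falls by |ΔQ| = |353 − 326| = 27.
DWL = ½ · t · |ΔQ| = ½ · 13.5 · 27 = €182.25.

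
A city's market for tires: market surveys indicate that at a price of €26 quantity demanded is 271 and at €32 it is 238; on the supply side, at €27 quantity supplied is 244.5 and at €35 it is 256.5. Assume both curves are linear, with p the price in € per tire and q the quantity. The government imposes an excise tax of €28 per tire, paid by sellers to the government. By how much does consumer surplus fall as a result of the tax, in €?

Consumer surplus falls by €1395.

Demand slope: (238 − 271)/(32 − 26) = -5.5, so qd = 414 − 5.5p.
Supply slope: (256.5 − 244.5)/(35 − 27) = 1.5, so qs = 1.5p + 204.
Before the tax: set 414 − 5.5p = 1.5p + 204 → p* = €30, q* = 249.
With the tax collected from sellers, supply shifts: qs = 1.5(p − 28) + 204.
New equilibrium: consumers pay €36, sellers receive €8, q = 216. (Wedge: pb − ps = 28.)
ΔCS is the trapezoid between Q = 216 and Q = 249 of height €6: ½ · (249 + 216) · 6 = €1395.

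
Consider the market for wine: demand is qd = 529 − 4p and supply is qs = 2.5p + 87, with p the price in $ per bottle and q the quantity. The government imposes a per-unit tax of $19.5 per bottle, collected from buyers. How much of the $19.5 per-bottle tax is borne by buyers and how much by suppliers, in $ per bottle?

Buyers bear $7.5 per bottle; suppliers bear $12 per bottle.

Before the tax: set 529 − 4p = 2.5p + 87 → p* = $68, q* = 257.
With the tax collected from buyers, demand (in seller-price terms) shifts: qd = 529 − 4(p + 19.5).
New equilibrium: buyers pay $75.5, suppliers receive $56, q = 227. (Wedge: pb − ps = 19.5.)
Burden on buyers: $7.5; on suppliers: $12. (They sum to $19.5.)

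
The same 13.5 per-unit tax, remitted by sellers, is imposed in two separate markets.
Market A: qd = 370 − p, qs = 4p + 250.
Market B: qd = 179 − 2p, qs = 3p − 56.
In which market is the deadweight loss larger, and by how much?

Market A: pre-tax p* = 24, q* = 346; post-tax q = 335.2; deadweight loss = 72.9.
Market B: pre-tax p* = 47, q* = 85; post-tax q = 68.8; deadweight loss = 109.35.
Difference: 72.9 vs 109.35 → market B is larger by 36.45.

Market B, by 36.45.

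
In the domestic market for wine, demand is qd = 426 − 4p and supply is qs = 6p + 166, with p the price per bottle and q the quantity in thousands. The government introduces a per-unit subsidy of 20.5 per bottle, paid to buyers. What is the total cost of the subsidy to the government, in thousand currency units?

Without the subsidy, 426 − 4p = 6p + 166 gives 10p = 260, so p* = 26 and q* = 322.
With a per-unit subsidy paid to buyers, each effectively pays p − 20.5, so demand becomes qd = 426 − 4(p − 20.5).
New equilibrium: buyers pay 13.7, sellers receive 34.2, q = 371.2. (Wedge: pb − ps = −20.5.)
Outlay = t · Q = 20.5 · 371.2 = 7609.6.

Government outlay = 7609.6 thousand.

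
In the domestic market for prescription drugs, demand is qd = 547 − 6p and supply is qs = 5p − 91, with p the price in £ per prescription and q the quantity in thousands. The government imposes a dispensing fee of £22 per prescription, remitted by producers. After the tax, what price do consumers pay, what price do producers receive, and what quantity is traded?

Consumers pay £68; producers receive £46; quantity = 139.

Without the tax, 547 − 6p = 5p − 91 gives 11p = 638, so p* = £58 and q* = 199.
With the tax collected from producers, supply shifts: qs = 5(p − 22) − 91.
Solving gives q = 139 with consumers paying £68 and producers receiving £46 (the £22 wedge).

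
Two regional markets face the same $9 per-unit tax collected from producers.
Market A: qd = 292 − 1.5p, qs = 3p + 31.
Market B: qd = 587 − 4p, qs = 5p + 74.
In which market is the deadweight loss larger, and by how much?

Market B, by $49.5.

Market A: pre-tax p* = $58, q* = 205; post-tax q = 196; deadweight loss = $40.5.
Market B: pre-tax p* = $57, q* = 359; post-tax q = 339; deadweight loss = $90.
Difference: $40.5 vs $90 → market B is larger by $49.5.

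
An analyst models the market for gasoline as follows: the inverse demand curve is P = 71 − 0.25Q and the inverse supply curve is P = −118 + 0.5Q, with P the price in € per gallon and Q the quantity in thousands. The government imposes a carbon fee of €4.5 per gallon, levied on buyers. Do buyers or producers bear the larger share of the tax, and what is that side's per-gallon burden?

Producers bear the larger share: €3 per gallon.

Inverting to Q(P) form: Qd = 284 − 4P; Qs = 2P + 236.
Before the tax: set 284 − 4P = 2P + 236 → P* = €8, Q* = 252.
With the tax collected from buyers, demand (in seller-price terms) shifts: Qd = 284 − 4(P + 4.5).
New equilibrium: buyers pay €9.5, producers receive €5, Q = 246. (Wedge: Pb − Ps = 4.5.)
Per-gallon burden: buyers €1.5, producers €3.
Producers take the larger share because supply is less price-elastic here (demand slope 4 vs supply slope 2).
The less price-elastic side of the market bears the larger share of a per-unit tax.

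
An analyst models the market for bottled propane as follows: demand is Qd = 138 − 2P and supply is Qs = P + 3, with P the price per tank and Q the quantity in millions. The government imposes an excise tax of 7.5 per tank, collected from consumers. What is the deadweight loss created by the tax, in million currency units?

Without the tax, 138 − 2P = P + 3 gives 3P = 135, so P* = 45 and Q* = 48.
With the tax collected from consumers, demand (in seller-price terms) shifts: Qd = 138 − 2(P + 7.5).
Solving gives Q = 43 with consumers paying 47.5 and producers receiving 40 (the 7.5 wedge).
Quantity falls by |ΔQ| = |48 − 43| = 5.
DWL = ½ · t · |ΔQ| = ½ · 7.5 · 5 = 18.75.

Deadweight loss = 18.75 million.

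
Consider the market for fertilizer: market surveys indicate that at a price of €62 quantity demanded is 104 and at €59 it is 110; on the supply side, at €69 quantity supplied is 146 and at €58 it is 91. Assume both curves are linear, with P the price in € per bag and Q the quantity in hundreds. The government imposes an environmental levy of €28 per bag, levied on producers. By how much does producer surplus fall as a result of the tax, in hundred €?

Demand slope: (110 − 104)/(59 − 62) = -2, so Qd = 228 − 2P.
Supply slope: (91 − 146)/(58 − 69) = 5, so Qs = 5P − 199.
Before the tax: set 228 − 2P = 5P − 199 → P* = €61, Q* = 106.
With the tax collected from producers, supply shifts: Qs = 5(P − 28) − 199.
New equilibrium: consumers pay €81, producers receive €53, Q = 66. (Wedge: Pb − Ps = 28.)
ΔPS is the trapezoid between Q = 66 and Q = 106 of height €8: ½ · (106 + 66) · 8 = €688.

Producer surplus falls by €688 hundred.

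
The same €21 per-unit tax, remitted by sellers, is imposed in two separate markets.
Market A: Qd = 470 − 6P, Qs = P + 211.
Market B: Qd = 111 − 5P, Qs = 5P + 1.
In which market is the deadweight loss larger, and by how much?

Market A: pre-tax P* = €37, Q* = 248; post-tax Q = 230; deadweight loss = €189.
Market B: pre-tax P* = €11, Q* = 56; post-tax Q = 3.5; deadweight loss = €551.25.
Difference: €189 vs €551.25 → market B is larger by €362.25.

Market B, by €362.25.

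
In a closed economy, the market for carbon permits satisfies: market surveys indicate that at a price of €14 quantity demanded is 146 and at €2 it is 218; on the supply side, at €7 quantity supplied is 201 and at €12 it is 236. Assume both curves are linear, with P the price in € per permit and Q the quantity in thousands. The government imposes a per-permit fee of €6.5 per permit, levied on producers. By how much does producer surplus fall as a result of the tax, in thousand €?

Producer surplus falls by €550.5 thousand.

Demand slope: (218 − 146)/(2 − 14) = -6, so Qd = 230 − 6P.
Supply slope: (236 − 201)/(12 − 7) = 7, so Qs = 7P + 152.
Without the tax, 230 − 6P = 7P + 152 gives 13P = 78, so P* = €6 and Q* = 194.
With the tax collected from producers, supply shifts: Qs = 7(P − 6.5) + 152.
Solving gives Q = 173 with consumers paying €9.5 and producers receiving €3 (the €6.5 wedge).
ΔPS is the trapezoid between Q = 173 and Q = 194 of height €3: ½ · (194 + 173) · 3 = €550.5.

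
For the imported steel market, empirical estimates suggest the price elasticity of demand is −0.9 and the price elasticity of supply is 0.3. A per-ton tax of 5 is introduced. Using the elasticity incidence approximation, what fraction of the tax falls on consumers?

Consumers' share ≈ 0.25.

Incidence ratio: consumers' share ≈ εs / (εs + |εd|) = 0.3 / (0.3 + 0.9) = 0.25.
Supply is the less elastic side, so consumers bear the smaller share.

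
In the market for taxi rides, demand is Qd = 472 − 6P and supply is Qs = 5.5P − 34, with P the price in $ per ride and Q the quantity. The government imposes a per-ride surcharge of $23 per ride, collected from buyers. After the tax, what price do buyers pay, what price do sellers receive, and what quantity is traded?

Buyers pay $55; sellers receive $32; quantity = 142.

Without the tax, 472 − 6P = 5.5P − 34 gives 11.5P = 506, so P* = $44 and Q* = 208.
With the tax collected from buyers, demand (in seller-price terms) shifts: Qd = 472 − 6(P + 23).
Solving gives Q = 142 with buyers paying $55 and sellers receiving $32 (the $23 wedge).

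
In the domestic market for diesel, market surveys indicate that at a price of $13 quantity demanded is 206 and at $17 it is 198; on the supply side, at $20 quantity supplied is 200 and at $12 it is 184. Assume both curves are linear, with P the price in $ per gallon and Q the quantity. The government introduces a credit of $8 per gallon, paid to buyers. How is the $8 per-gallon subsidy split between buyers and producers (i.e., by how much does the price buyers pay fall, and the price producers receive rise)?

Demand slope: (198 − 206)/(17 − 13) = -2, so Qd = 232 − 2P.
Supply slope: (184 − 200)/(12 − 20) = 2, so Qs = 2P + 160.
Before the subsidy: set 232 − 2P = 2P + 160 → P* = $18, Q* = 196.
With a per-unit subsidy paid to buyers, each effectively pays P − 8, so demand becomes Qd = 232 − 2(P − 8).
New equilibrium: buyers pay $14, producers receive $22, Q = 204. (Wedge: Pb − Ps = −8.)
Gain to buyers: $4; to producers: $4. (They sum to $8.)

Buyers gain $4 per gallon; producers gain $4 per gallon.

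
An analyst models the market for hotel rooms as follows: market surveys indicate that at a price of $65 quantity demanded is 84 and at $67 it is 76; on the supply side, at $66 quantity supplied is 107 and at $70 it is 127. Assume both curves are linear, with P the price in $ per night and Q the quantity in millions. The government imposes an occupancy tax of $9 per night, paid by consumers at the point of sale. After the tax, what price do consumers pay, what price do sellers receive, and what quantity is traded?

Consumers pay $68; sellers receive $59; quantity = 72.

Demand slope: (76 − 84)/(67 − 65) = -4, so Qd = 344 − 4P.
Supply slope: (127 − 107)/(70 − 66) = 5, so Qs = 5P − 223.
Without the tax, 344 − 4P = 5P − 223 gives 9P = 567, so P* = $63 and Q* = 92.
With the tax collected from consumers, demand (in seller-price terms) shifts: Qd = 344 − 4(P + 9).
Solving gives Q = 72 with consumers paying $68 and sellers receiving $59 (the $9 wedge).
The less price-elastic side of the market bears the larger share of a per-unit tax.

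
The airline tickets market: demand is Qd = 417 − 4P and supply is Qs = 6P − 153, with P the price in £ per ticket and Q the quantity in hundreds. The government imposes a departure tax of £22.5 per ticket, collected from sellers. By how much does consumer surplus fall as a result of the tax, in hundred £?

Consumer surplus falls by £2187 hundred.

Before the tax: set 417 − 4P = 6P − 153 → P* = £57, Q* = 189.
With the tax collected from sellers, supply shifts: Qs = 6(P − 22.5) − 153.
Solving gives Q = 135 with buyers paying £70.5 and sellers receiving £48 (the £22.5 wedge).
ΔCS is the trapezoid between Q = 135 and Q = 189 of height £13.5: ½ · (189 + 135) · 13.5 = £2187.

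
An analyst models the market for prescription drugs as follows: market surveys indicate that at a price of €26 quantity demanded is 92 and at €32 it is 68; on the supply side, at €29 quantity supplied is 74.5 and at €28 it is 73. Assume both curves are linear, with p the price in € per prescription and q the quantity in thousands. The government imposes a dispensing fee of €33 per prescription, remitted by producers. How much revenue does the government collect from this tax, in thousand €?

Tax revenue = €1320 thousand.

Demand slope: (68 − 92)/(32 − 26) = -4, so qd = 196 − 4p.
Supply slope: (73 − 74.5)/(28 − 29) = 1.5, so qs = 1.5p + 31.
Before the tax: set 196 − 4p = 1.5p + 31 → p* = €30, q* = 76.
With the tax collected from producers, supply shifts: qs = 1.5(p − 33) + 31.
Solving gives q = 40 with buyers paying €39 and producers receiving €6 (the €33 wedge).
Revenue = t · Q = 33 · 40 = €1320.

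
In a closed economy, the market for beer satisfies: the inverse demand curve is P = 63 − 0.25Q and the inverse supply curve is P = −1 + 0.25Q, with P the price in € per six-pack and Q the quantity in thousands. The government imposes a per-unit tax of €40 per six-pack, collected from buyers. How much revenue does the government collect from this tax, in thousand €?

Tax revenue = €1920 thousand.

Inverting to Q(P) form: Qd = 252 − 4P; Qs = 4P + 4.
Without the tax, 252 − 4P = 4P + 4 gives 8P = 248, so P* = €31 and Q* = 128.
With the tax collected from buyers, demand (in seller-price terms) shifts: Qd = 252 − 4(P + 40).
Solving gives Q = 48 with buyers paying €51 and producers receiving €11 (the €40 wedge).
Revenue = t · Q = 40 · 48 = €1920.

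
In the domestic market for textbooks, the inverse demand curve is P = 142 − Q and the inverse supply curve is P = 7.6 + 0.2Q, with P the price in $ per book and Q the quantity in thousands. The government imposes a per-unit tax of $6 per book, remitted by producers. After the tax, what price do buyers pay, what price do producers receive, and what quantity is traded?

Inverting to Q(P) form: Qd = 142 − P; Qs = 5P − 38.
Before the tax: set 142 − P = 5P − 38 → P* = $30, Q* = 112.
With the tax collected from producers, supply shifts: Qs = 5(P − 6) − 38.
New equilibrium: buyers pay $35, producers receive $29, Q = 107. (Wedge: Pb − Ps = 6.)

Buyers pay $35; producers receive $29; quantity = 107.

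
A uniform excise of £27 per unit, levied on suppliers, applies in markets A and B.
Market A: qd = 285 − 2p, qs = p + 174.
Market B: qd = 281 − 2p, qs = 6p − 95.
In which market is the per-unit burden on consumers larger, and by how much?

Market B, by £11.25.

Market A: pre-tax p* = £37, q* = 211; post-tax q = 193; per-unit burden on consumers = £9.
Market B: pre-tax p* = £47, q* = 187; post-tax q = 146.5; per-unit burden on consumers = £20.25.
Difference: £9 vs £20.25 → market B is larger by £11.25.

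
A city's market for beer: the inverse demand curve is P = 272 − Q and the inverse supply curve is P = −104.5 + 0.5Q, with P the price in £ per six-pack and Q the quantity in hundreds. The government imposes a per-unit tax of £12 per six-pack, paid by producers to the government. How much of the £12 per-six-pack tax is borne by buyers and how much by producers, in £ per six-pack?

Inverting to Q(P) form: Qd = 272 − P; Qs = 2P + 209.
Without the tax, 272 − P = 2P + 209 gives 3P = 63, so P* = £21 and Q* = 251.
With the tax collected from producers, supply shifts: Qs = 2(P − 12) + 209.
New equilibrium: buyers pay £29, producers receive £17, Q = 243. (Wedge: Pb − Ps = 12.)
Burden on buyers: £8; on producers: £4. (They sum to £12.)
The less price-elastic side of the market bears the larger share of a per-unit tax.

Buyers bear £8 per six-pack; producers bear £4 per six-pack.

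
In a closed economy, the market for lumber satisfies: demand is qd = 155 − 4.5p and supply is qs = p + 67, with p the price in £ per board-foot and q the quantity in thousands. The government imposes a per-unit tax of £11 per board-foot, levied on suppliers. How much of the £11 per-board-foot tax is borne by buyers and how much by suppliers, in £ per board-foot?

Buyers bear £2 per board-foot; suppliers bear £9 per board-foot.

Before the tax: set 155 − 4.5p = p + 67 → p* = £16, q* = 83.
With the tax collected from suppliers, supply shifts: qs = (p − 11) + 67.
New equilibrium: buyers pay £18, suppliers receive £7, q = 74. (Wedge: pb − ps = 11.)
Burden on buyers: £2; on suppliers: £9. (They sum to £11.)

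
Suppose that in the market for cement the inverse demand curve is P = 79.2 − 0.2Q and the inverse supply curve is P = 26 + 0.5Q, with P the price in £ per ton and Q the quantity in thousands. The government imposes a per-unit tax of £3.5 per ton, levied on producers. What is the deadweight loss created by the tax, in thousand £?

Rewrite in direct form: Qd = 396 − 5P and Qs = 2P − 52.
Before the tax: set 396 − 5P = 2P − 52 → P* = £64, Q* = 76.
With the tax collected from producers, supply shifts: Qs = 2(P − 3.5) − 52.
Solving gives Q = 71 with consumers paying £65 and producers receiving £61.5 (the £3.5 wedge).
Quantity falls by |ΔQ| = |76 − 71| = 5.
DWL = ½ · t · |ΔQ| = ½ · 3.5 · 5 = £8.75.

Deadweight loss = £8.75 thousand.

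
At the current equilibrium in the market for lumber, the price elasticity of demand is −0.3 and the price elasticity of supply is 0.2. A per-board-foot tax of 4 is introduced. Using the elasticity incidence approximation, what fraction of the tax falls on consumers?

Consumers' share ≈ 0.4.

Incidence ratio: consumers' share ≈ εs / (εs + |εd|) = 0.2 / (0.2 + 0.3) = 0.4.
Supply is the less elastic side, so consumers bear the smaller share.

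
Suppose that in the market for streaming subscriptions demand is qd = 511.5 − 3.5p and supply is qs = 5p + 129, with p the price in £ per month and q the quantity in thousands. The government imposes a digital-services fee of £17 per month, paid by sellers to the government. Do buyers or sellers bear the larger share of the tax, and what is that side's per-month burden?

Buyers bear the larger share: £10 per month.

Without the tax, 511.5 − 3.5p = 5p + 129 gives 8.5p = 382.5, so p* = £45 and q* = 354.
With the tax collected from sellers, supply shifts: qs = 5(p − 17) + 129.
New equilibrium: buyers pay £55, sellers receive £38, q = 319. (Wedge: pb − ps = 17.)
Per-month burden: buyers £10, sellers £7.
Buyers take the larger share because demand is less price-elastic here (demand slope 3.5 vs supply slope 5).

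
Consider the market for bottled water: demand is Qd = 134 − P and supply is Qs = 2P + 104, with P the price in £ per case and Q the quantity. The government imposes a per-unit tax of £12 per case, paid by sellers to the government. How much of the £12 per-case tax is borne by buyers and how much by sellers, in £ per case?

Without the tax, 134 − P = 2P + 104 gives 3P = 30, so P* = £10 and Q* = 124.
With the tax collected from sellers, supply shifts: Qs = 2(P − 12) + 104.
Solving gives Q = 116 with buyers paying £18 and sellers receiving £6 (the £12 wedge).
Burden on buyers: £8; on sellers: £4. (They sum to £12.)

Buyers bear £8 per case; sellers bear £4 per case.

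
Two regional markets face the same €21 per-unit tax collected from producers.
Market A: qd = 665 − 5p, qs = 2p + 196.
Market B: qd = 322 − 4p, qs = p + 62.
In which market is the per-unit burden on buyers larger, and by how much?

Market A, by €1.8.

Market A: pre-tax p* = €67, q* = 330; post-tax q = 300; per-unit burden on buyers = €6.
Market B: pre-tax p* = €52, q* = 114; post-tax q = 97.2; per-unit burden on buyers = €4.2.
Difference: €6 vs €4.2 → market A is larger by €1.8.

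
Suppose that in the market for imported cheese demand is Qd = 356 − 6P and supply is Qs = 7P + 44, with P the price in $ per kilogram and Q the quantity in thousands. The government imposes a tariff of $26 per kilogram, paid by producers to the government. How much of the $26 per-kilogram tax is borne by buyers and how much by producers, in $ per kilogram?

Without the tax, 356 − 6P = 7P + 44 gives 13P = 312, so P* = $24 and Q* = 212.
With the tax collected from producers, supply shifts: Qs = 7(P − 26) + 44.
New equilibrium: buyers pay $38, producers receive $12, Q = 128. (Wedge: Pb − Ps = 26.)
Burden on buyers: $14; on producers: $12. (They sum to $26.)
The less price-elastic side of the market bears the larger share of a per-unit tax.

Buyers bear $14 per kilogram; producers bear $12 per kilogram.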